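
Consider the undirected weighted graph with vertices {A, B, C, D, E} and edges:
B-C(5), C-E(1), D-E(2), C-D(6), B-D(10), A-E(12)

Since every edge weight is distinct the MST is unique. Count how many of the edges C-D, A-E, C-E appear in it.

2

Kruskal's algorithm — process edges by increasing weight (ties by edge label):
C-E (1): add. Components now {A} {B} {C,E} {D}
D-E (2): add. Components now {A} {B} {C,D,E}
B-C (5): add. Components now {A} {B,C,D,E}
C-D (6): skip — C and D already connected.
B-D (10): skip — B and D already connected.
A-E (12): add. Components now {A,B,C,D,E}
MST edge set: {C-E, D-E, B-C, A-E}.
Of the listed edges, {A-E, C-E} are in the MST → 2.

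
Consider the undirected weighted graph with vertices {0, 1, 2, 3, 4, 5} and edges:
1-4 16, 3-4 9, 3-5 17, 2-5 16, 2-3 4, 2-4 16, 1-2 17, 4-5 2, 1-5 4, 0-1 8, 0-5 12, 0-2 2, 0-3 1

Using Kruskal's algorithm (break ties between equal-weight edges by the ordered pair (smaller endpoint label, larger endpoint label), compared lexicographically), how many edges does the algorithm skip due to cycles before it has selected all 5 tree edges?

1

Kruskal's algorithm — process edges by increasing weight (ties by edge label):
0-3 (1): add — endpoints in different components.
0-2 (2): add — endpoints in different components.
4-5 (2): add — endpoints in different components.
1-5 (4): add — endpoints in different components.
2-3 (4): skip — 2 and 3 already connected.
0-1 (8): add — endpoints in different components.
Edges rejected before the tree was complete: 1.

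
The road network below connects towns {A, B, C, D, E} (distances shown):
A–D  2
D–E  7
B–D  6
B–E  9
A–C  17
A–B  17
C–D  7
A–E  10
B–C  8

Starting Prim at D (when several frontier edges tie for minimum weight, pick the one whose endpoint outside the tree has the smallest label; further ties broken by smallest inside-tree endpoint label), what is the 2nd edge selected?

B-D

Prim's algorithm from D:
Step 1: cheapest edge leaving the tree is A–D (2); add A.
Step 2: cheapest edge leaving the tree is B–D (6); add B.
Step 3: cheapest edge leaving the tree is C–D (7); add C.
Step 4: cheapest edge leaving the tree is D–E (7); add E.
The 2nd edge added is B–D.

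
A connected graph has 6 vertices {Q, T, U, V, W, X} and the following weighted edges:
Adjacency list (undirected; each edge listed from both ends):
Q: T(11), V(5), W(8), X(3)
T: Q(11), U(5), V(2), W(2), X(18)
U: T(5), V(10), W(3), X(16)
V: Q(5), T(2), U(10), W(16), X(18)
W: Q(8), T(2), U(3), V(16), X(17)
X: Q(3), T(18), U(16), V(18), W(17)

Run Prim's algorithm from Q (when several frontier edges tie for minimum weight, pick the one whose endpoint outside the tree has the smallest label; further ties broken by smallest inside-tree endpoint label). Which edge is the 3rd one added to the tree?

T-V

Prim's algorithm from Q:
Step 1: frontier [Q X 3, Q V 5, Q W 8, Q T 11] → take Q X (3); add X.
Step 2: frontier [Q V 5, Q W 8, Q T 11, U X 16, W X 17, T X 18, V X 18] → take Q V (5); add V.
Step 3: frontier [Q W 8, Q T 11, T V 2, U V 10, V W 16, U X 16, W X 17, T X 18] → take T V (2); add T.
Step 4: frontier [Q W 8, T W 2, T U 5, U V 10, V W 16, U X 16, W X 17] → take T W (2); add W.
Step 5: frontier [T U 5, U V 10, U W 3, U X 16] → take U W (3); add U.
The 3rd edge added is T V.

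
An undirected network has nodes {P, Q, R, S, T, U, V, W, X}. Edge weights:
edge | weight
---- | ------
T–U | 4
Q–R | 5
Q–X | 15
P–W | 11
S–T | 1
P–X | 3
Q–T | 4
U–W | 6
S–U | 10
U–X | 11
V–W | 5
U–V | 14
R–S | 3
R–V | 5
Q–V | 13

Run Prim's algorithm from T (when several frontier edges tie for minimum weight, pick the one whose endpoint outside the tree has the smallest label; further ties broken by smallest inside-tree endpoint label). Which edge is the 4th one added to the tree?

Prim's algorithm from T:
Step 1: cheapest edge leaving the tree is S–T (1); add S.
Step 2: cheapest edge leaving the tree is R–S (3); add R.
Step 3: cheapest edge leaving the tree is Q–T (4); add Q.
Step 4: cheapest edge leaving the tree is T–U (4); add U.
Step 5: cheapest edge leaving the tree is R–V (5); add V.
Step 6: cheapest edge leaving the tree is V–W (5); add W.
Step 7: cheapest edge leaving the tree is P–W (11); add P.
Step 8: cheapest edge leaving the tree is P–X (3); add X.
The 4th edge added is T–U.

T-U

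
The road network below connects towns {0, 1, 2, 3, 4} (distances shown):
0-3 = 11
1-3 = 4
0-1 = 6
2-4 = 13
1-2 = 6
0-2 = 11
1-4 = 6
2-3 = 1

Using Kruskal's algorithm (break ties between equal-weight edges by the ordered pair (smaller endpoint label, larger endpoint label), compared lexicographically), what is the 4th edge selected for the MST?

1-4

Kruskal's algorithm — process edges by increasing weight (ties by edge label):
2-3 (1): add — endpoints in different components.
1-3 (4): add — endpoints in different components.
0-1 (6): add — endpoints in different components.
1-2 (6): skip — 1 and 2 already connected.
1-4 (6): add — endpoints in different components.
The 4th edge added is 1-4.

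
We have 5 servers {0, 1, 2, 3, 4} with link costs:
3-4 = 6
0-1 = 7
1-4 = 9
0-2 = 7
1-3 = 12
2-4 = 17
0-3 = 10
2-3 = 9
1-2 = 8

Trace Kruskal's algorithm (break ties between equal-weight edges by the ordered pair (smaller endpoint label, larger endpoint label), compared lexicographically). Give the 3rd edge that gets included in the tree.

0-2

Kruskal: consider edges lightest-first.
3-4 (6): add. Components now {0} {1} {2} {3,4}
0-1 (7): add. Components now {0,1} {2} {3,4}
0-2 (7): add. Components now {0,1,2} {3,4}
1-2 (8): skip — 1 and 2 already connected.
1-4 (9): add. Components now {0,1,2,3,4}
The 3rd edge added is 0-2.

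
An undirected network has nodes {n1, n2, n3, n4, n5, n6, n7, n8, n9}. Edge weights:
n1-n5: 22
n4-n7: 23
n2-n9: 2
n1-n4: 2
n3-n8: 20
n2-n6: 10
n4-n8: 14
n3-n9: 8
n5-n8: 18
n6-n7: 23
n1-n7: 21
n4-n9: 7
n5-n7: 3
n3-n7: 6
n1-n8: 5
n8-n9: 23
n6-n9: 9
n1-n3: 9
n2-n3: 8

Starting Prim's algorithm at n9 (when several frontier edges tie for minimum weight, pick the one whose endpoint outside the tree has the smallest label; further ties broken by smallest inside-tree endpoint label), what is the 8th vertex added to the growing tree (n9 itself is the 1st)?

Prim, starting at n9.
Step 1: cheapest edge leaving the tree is n2-n9 (2); add n2.
Step 2: cheapest edge leaving the tree is n4-n9 (7); add n4.
Step 3: cheapest edge leaving the tree is n1-n4 (2); add n1.
Step 4: cheapest edge leaving the tree is n1-n8 (5); add n8.
Step 5: cheapest edge leaving the tree is n2-n3 (8); add n3.
Step 6: cheapest edge leaving the tree is n3-n7 (6); add n7.
Step 7: cheapest edge leaving the tree is n5-n7 (3); add n5.
Step 8: cheapest edge leaving the tree is n6-n9 (9); add n6.
Vertex order: n9, n2, n4, n1, n8, n3, n7, n5, n6. The 8th vertex is n5.

n5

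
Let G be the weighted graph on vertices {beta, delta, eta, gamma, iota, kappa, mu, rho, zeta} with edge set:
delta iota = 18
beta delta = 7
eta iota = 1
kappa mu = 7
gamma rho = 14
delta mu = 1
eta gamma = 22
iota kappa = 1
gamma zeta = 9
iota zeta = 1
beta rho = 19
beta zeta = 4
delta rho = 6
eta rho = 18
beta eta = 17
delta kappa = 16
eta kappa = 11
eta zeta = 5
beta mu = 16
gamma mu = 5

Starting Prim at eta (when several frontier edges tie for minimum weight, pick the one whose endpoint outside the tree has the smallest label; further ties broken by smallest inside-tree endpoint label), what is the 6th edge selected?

Grow the tree from eta using Prim:
Step 1: cheapest edge leaving the tree is eta iota (1); add iota.
Step 2: cheapest edge leaving the tree is iota kappa (1); add kappa.
Step 3: cheapest edge leaving the tree is iota zeta (1); add zeta.
Step 4: cheapest edge leaving the tree is beta zeta (4); add beta.
Step 5: cheapest edge leaving the tree is beta delta (7); add delta.
Step 6: cheapest edge leaving the tree is delta mu (1); add mu.
Step 7: cheapest edge leaving the tree is gamma mu (5); add gamma.
Step 8: cheapest edge leaving the tree is delta rho (6); add rho.
The 6th edge added is delta mu.

delta-mu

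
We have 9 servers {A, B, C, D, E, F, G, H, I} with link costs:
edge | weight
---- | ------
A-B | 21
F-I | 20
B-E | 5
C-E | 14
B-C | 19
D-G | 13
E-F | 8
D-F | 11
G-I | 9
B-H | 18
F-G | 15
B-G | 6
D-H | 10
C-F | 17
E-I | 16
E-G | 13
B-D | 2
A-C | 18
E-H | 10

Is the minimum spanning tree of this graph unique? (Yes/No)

No

Sort edges by weight, then run Kruskal:
B-D (2): add — endpoints in different components.
B-E (5): add — endpoints in different components.
B-G (6): add — endpoints in different components.
E-F (8): add — endpoints in different components.
G-I (9): add — endpoints in different components.
D-H (10): add — endpoints in different components.
E-H (10): skip — E and H already connected.
D-F (11): skip — D and F already connected.
D-G (13): skip — D and G already connected.
E-G (13): skip — E and G already connected.
C-E (14): add — endpoints in different components.
F-G (15): skip — F and G already connected.
E-I (16): skip — E and I already connected.
C-F (17): skip — C and F already connected.
A-C (18): add — endpoints in different components.
Non-tree edge E-H has weight 10, equal to the heaviest edge on its tree cycle — swapping gives another MST of the same weight. Not unique.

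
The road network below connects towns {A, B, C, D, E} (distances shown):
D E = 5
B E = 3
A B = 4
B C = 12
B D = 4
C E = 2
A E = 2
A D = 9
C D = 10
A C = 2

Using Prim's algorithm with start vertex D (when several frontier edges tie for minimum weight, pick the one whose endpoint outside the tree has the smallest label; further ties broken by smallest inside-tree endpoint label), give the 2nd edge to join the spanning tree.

Prim's algorithm from D:
Step 1: cheapest edge leaving the tree is B D (4); add B.
Step 2: cheapest edge leaving the tree is B E (3); add E.
Step 3: cheapest edge leaving the tree is A E (2); add A.
Step 4: cheapest edge leaving the tree is A C (2); add C.
The 2nd edge added is B E.

B-E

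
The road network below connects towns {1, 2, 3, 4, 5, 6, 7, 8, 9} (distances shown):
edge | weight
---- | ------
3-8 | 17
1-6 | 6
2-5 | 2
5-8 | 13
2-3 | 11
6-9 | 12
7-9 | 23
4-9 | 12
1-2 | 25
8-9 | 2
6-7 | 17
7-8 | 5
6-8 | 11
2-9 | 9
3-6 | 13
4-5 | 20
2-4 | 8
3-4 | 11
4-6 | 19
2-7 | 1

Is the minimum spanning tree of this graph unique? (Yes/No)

Sort edges by weight, then run Kruskal:
2-7 (1): add — endpoints in different components.
2-5 (2): add — endpoints in different components.
8-9 (2): add — endpoints in different components.
7-8 (5): add — endpoints in different components.
1-6 (6): add — endpoints in different components.
2-4 (8): add — endpoints in different components.
2-9 (9): skip — 2 and 9 already connected.
2-3 (11): add — endpoints in different components.
3-4 (11): skip — 3 and 4 already connected.
6-8 (11): add — endpoints in different components.
Non-tree edge 3-4 has weight 11, equal to the heaviest edge on its tree cycle — swapping gives another MST of the same weight. Not unique.

No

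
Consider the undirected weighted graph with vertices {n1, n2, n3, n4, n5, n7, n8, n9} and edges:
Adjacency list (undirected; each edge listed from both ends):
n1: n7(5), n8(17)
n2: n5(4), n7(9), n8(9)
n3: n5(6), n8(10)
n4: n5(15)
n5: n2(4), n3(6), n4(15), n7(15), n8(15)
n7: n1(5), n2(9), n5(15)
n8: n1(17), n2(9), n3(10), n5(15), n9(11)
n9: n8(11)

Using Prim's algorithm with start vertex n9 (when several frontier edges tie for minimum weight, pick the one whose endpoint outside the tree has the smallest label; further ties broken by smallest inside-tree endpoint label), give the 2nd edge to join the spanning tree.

n2-n8

Prim's algorithm from n9:
Step 1: cheapest edge leaving the tree is n8 n9 (11); add n8.
Step 2: cheapest edge leaving the tree is n2 n8 (9); add n2.
Step 3: cheapest edge leaving the tree is n2 n5 (4); add n5.
Step 4: cheapest edge leaving the tree is n3 n5 (6); add n3.
Step 5: cheapest edge leaving the tree is n2 n7 (9); add n7.
Step 6: cheapest edge leaving the tree is n1 n7 (5); add n1.
Step 7: cheapest edge leaving the tree is n4 n5 (15); add n4.
The 2nd edge added is n2 n8.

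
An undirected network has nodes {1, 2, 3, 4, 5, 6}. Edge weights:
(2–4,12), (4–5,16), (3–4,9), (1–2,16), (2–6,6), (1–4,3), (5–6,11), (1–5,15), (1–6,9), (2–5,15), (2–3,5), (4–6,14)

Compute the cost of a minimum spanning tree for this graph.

34

Prim, starting at 1.
Step 1: frontier [1–4 3, 1–6 9, 1–5 15, 1–2 16] → take 1–4 (3); add 4.
Step 2: frontier [1–6 9, 1–5 15, 1–2 16, 3–4 9, 2–4 12, 4–6 14, 4–5 16] → take 3–4 (9); add 3.
Step 3: frontier [1–6 9, 1–5 15, 1–2 16, 2–3 5, 2–4 12, 4–6 14, 4–5 16] → take 2–3 (5); add 2.
Step 4: frontier [1–6 9, 1–5 15, 2–6 6, 2–5 15, 4–6 14, 4–5 16] → take 2–6 (6); add 6.
Step 5: frontier [1–5 15, 2–5 15, 4–5 16, 5–6 11] → take 5–6 (11); add 5.
MST edges: 1–4, 3–4, 2–3, 2–6, 5–6; total weight 3+9+5+6+11 = 34.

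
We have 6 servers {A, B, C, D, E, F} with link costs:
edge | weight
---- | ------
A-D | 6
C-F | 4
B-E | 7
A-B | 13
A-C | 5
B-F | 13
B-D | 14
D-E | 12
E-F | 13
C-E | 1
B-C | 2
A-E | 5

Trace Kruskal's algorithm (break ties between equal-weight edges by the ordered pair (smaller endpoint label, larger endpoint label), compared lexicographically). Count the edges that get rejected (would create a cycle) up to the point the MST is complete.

Kruskal: consider edges lightest-first.
C-E (1): add. Components now {A} {B} {C,E} {D} {F}
B-C (2): add. Components now {A} {B,C,E} {D} {F}
C-F (4): add. Components now {A} {B,C,E,F} {D}
A-C (5): add. Components now {A,B,C,E,F} {D}
A-E (5): skip — A and E already connected.
A-D (6): add. Components now {A,B,C,D,E,F}
Edges rejected before the tree was complete: 1.

1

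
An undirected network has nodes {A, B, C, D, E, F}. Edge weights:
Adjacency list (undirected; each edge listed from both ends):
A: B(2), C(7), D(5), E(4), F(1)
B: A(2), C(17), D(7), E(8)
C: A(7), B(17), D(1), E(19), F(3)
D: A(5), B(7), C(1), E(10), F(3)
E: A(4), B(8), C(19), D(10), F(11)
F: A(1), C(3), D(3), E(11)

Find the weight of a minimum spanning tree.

Grow the tree from D using Prim:
Step 1: cheapest edge leaving the tree is C-D (1); add C.
Step 2: cheapest edge leaving the tree is C-F (3); add F.
Step 3: cheapest edge leaving the tree is A-F (1); add A.
Step 4: cheapest edge leaving the tree is A-B (2); add B.
Step 5: cheapest edge leaving the tree is A-E (4); add E.
MST edges: C-D, C-F, A-F, A-B, A-E; total weight 1+3+1+2+4 = 11.

11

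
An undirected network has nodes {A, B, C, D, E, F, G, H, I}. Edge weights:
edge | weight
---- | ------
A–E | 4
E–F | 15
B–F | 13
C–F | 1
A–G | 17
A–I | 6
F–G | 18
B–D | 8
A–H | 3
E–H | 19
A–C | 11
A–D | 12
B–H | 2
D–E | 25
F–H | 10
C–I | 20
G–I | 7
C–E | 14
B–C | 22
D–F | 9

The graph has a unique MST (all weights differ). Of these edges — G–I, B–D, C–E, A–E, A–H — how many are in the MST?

Kruskal: consider edges lightest-first.
C–F (1): add — endpoints in different components.
B–H (2): add — endpoints in different components.
A–H (3): add — endpoints in different components.
A–E (4): add — endpoints in different components.
A–I (6): add — endpoints in different components.
G–I (7): add — endpoints in different components.
B–D (8): add — endpoints in different components.
D–F (9): add — endpoints in different components.
MST edge set: {C–F, B–H, A–H, A–E, A–I, G–I, B–D, D–F}.
Of the listed edges, {G–I, B–D, A–E, A–H} are in the MST → 4.

4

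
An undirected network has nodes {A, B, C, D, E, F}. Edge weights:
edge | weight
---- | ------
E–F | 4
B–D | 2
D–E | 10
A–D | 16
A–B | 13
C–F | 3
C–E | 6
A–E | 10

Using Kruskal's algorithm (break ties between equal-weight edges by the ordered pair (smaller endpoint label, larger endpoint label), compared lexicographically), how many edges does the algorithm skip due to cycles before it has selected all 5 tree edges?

Kruskal: consider edges lightest-first.
B–D (2): add — endpoints in different components.
C–F (3): add — endpoints in different components.
E–F (4): add — endpoints in different components.
C–E (6): skip — C and E already connected.
A–E (10): add — endpoints in different components.
D–E (10): add — endpoints in different components.
Edges rejected before the tree was complete: 1.

1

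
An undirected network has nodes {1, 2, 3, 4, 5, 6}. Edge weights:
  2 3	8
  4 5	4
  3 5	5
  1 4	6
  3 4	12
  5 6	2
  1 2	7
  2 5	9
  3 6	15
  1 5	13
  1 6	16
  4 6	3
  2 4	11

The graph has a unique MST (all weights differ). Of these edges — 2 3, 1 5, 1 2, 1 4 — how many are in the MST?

Kruskal: consider edges lightest-first.
5 6 (2): add. Components now {1} {2} {3} {4} {5,6}
4 6 (3): add. Components now {1} {2} {3} {4,5,6}
4 5 (4): skip — 4 and 5 already connected.
3 5 (5): add. Components now {1} {2} {3,4,5,6}
1 4 (6): add. Components now {1,3,4,5,6} {2}
1 2 (7): add. Components now {1,2,3,4,5,6}
MST edge set: {5 6, 4 6, 3 5, 1 4, 1 2}.
Of the listed edges, {1 2, 1 4} are in the MST → 2.

2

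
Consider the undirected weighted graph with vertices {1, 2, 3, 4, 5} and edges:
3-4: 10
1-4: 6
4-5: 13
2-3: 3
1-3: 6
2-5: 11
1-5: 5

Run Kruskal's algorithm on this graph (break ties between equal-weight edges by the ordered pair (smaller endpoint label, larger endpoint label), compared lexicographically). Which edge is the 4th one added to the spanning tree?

Kruskal: consider edges lightest-first.
2-3 (3): add — endpoints in different components.
1-5 (5): add — endpoints in different components.
1-3 (6): add — endpoints in different components.
1-4 (6): add — endpoints in different components.
The 4th edge added is 1-4.

1-4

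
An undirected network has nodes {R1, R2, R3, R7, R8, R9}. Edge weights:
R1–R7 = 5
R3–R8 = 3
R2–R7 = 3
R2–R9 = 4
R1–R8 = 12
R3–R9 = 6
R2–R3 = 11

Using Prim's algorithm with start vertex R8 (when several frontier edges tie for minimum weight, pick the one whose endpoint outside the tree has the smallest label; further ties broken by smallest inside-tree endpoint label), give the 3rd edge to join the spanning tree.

Grow the tree from R8 using Prim:
Step 1: cheapest edge leaving the tree is R3–R8 (3); add R3.
Step 2: cheapest edge leaving the tree is R3–R9 (6); add R9.
Step 3: cheapest edge leaving the tree is R2–R9 (4); add R2.
Step 4: cheapest edge leaving the tree is R2–R7 (3); add R7.
Step 5: cheapest edge leaving the tree is R1–R7 (5); add R1.
The 3rd edge added is R2–R9.

R2-R9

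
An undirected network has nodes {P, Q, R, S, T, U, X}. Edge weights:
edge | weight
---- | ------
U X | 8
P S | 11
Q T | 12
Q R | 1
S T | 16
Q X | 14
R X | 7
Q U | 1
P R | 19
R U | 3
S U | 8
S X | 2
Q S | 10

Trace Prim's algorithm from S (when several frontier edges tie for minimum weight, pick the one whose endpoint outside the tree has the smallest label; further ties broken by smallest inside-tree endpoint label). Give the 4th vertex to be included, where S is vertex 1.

Grow the tree from S using Prim:
Step 1: cheapest edge leaving the tree is S X (2); add X.
Step 2: cheapest edge leaving the tree is R X (7); add R.
Step 3: cheapest edge leaving the tree is Q R (1); add Q.
Step 4: cheapest edge leaving the tree is Q U (1); add U.
Step 5: cheapest edge leaving the tree is P S (11); add P.
Step 6: cheapest edge leaving the tree is Q T (12); add T.
Vertex order: S, X, R, Q, U, P, T. The 4th vertex is Q.

Q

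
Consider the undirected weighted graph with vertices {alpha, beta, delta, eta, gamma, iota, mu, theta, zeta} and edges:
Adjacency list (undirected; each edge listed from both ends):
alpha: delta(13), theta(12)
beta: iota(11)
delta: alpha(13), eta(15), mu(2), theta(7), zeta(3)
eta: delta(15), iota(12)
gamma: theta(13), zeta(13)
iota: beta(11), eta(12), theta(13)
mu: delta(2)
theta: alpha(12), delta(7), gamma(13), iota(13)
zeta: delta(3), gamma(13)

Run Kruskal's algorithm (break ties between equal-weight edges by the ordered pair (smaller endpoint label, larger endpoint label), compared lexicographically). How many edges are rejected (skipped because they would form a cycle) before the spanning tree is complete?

Kruskal's algorithm — process edges by increasing weight (ties by edge label):
delta-mu (2): add — endpoints in different components.
delta-zeta (3): add — endpoints in different components.
delta-theta (7): add — endpoints in different components.
beta-iota (11): add — endpoints in different components.
alpha-theta (12): add — endpoints in different components.
eta-iota (12): add — endpoints in different components.
alpha-delta (13): skip — alpha and delta already connected.
gamma-theta (13): add — endpoints in different components.
gamma-zeta (13): skip — zeta and gamma already connected.
iota-theta (13): add — endpoints in different components.
Edges rejected before the tree was complete: 2.

2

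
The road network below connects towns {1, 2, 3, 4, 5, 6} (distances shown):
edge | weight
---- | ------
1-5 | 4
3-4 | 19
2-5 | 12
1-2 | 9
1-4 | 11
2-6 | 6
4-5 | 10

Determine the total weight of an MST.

48

Prim's algorithm from 1:
Step 1: frontier [1-5 4, 1-2 9, 1-4 11] → take 1-5 (4); add 5.
Step 2: frontier [1-2 9, 1-4 11, 4-5 10, 2-5 12] → take 1-2 (9); add 2.
Step 3: frontier [1-4 11, 2-6 6, 4-5 10] → take 2-6 (6); add 6.
Step 4: frontier [1-4 11, 4-5 10] → take 4-5 (10); add 4.
Step 5: frontier [3-4 19] → take 3-4 (19); add 3.
MST edges: 1-5, 1-2, 2-6, 4-5, 3-4; total weight 4+9+6+10+19 = 48.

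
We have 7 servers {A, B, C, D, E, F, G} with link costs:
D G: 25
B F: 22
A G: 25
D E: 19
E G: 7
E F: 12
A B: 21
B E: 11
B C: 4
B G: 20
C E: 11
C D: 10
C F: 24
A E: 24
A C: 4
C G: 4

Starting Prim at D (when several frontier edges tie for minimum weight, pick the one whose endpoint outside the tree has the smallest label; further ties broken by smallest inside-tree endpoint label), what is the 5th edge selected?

E-G

Prim, starting at D.
Step 1: cheapest edge leaving the tree is C D (10); add C.
Step 2: cheapest edge leaving the tree is A C (4); add A.
Step 3: cheapest edge leaving the tree is B C (4); add B.
Step 4: cheapest edge leaving the tree is C G (4); add G.
Step 5: cheapest edge leaving the tree is E G (7); add E.
Step 6: cheapest edge leaving the tree is E F (12); add F.
The 5th edge added is E G.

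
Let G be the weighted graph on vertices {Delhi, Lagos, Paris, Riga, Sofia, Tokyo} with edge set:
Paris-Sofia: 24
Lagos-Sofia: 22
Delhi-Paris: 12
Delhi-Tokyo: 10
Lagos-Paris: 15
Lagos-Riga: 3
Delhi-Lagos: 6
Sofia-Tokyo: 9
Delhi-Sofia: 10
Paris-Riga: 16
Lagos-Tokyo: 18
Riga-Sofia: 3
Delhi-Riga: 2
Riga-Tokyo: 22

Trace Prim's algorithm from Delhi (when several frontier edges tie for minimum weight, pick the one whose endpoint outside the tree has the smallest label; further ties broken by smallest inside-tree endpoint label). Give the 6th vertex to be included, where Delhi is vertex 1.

Paris

Grow the tree from Delhi using Prim:
Step 1: frontier [Delhi-Riga 2, Delhi-Lagos 6, Delhi-Sofia 10, Delhi-Tokyo 10, Delhi-Paris 12] → take Delhi-Riga (2); add Riga.
Step 2: frontier [Delhi-Lagos 6, Delhi-Sofia 10, Delhi-Tokyo 10, Delhi-Paris 12, Lagos-Riga 3, Riga-Sofia 3, Paris-Riga 16, Riga-Tokyo 22] → take Lagos-Riga (3); add Lagos.
Step 3: frontier [Delhi-Sofia 10, Delhi-Tokyo 10, Delhi-Paris 12, Lagos-Paris 15, Lagos-Tokyo 18, Lagos-Sofia 22, Riga-Sofia 3, Paris-Riga 16, Riga-Tokyo 22] → take Riga-Sofia (3); add Sofia.
Step 4: frontier [Delhi-Tokyo 10, Delhi-Paris 12, Lagos-Paris 15, Lagos-Tokyo 18, Paris-Riga 16, Riga-Tokyo 22, Sofia-Tokyo 9, Paris-Sofia 24] → take Sofia-Tokyo (9); add Tokyo.
Step 5: frontier [Delhi-Paris 12, Lagos-Paris 15, Paris-Riga 16, Paris-Sofia 24] → take Delhi-Paris (12); add Paris.
Vertex order: Delhi, Riga, Lagos, Sofia, Tokyo, Paris. The 6th vertex is Paris.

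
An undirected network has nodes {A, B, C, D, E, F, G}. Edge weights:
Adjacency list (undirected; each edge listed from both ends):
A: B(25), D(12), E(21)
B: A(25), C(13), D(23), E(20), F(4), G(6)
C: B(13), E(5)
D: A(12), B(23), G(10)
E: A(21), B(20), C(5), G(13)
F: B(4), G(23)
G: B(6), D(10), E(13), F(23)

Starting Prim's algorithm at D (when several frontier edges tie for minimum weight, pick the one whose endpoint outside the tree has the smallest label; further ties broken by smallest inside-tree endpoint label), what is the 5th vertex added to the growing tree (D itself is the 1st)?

Prim's algorithm from D:
Step 1: cheapest edge leaving the tree is D—G (10); add G.
Step 2: cheapest edge leaving the tree is B—G (6); add B.
Step 3: cheapest edge leaving the tree is B—F (4); add F.
Step 4: cheapest edge leaving the tree is A—D (12); add A.
Step 5: cheapest edge leaving the tree is B—C (13); add C.
Step 6: cheapest edge leaving the tree is C—E (5); add E.
Vertex order: D, G, B, F, A, C, E. The 5th vertex is A.

A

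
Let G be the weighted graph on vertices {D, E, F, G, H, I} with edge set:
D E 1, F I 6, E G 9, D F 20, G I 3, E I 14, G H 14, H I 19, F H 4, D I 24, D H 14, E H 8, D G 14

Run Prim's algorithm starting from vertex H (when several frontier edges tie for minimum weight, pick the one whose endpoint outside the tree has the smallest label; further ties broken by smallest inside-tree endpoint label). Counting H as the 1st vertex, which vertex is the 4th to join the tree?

Grow the tree from H using Prim:
Step 1: frontier [F H 4, E H 8, D H 14, G H 14, H I 19] → take F H (4); add F.
Step 2: frontier [F I 6, D F 20, E H 8, D H 14, G H 14, H I 19] → take F I (6); add I.
Step 3: frontier [D F 20, E H 8, D H 14, G H 14, G I 3, E I 14, D I 24] → take G I (3); add G.
Step 4: frontier [D F 20, E G 9, D G 14, E H 8, D H 14, E I 14, D I 24] → take E H (8); add E.
Step 5: frontier [D E 1, D F 20, D G 14, D H 14, D I 24] → take D E (1); add D.
Vertex order: H, F, I, G, E, D. The 4th vertex is G.

G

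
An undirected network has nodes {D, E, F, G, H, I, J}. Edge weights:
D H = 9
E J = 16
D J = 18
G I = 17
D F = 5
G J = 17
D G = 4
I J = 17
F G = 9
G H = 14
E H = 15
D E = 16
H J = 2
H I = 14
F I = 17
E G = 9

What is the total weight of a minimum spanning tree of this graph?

Kruskal: consider edges lightest-first.
H J (2): add. Components now {D} {E} {F} {G} {H,J} {I}
D G (4): add. Components now {D,G} {E} {F} {H,J} {I}
D F (5): add. Components now {D,F,G} {E} {H,J} {I}
D H (9): add. Components now {D,F,G,H,J} {E} {I}
E G (9): add. Components now {D,E,F,G,H,J} {I}
F G (9): skip — F and G already connected.
G H (14): skip — G and H already connected.
H I (14): add. Components now {D,E,F,G,H,I,J}
MST edges: H J, D G, D F, D H, E G, H I; total weight 2+4+5+9+9+14 = 43.

43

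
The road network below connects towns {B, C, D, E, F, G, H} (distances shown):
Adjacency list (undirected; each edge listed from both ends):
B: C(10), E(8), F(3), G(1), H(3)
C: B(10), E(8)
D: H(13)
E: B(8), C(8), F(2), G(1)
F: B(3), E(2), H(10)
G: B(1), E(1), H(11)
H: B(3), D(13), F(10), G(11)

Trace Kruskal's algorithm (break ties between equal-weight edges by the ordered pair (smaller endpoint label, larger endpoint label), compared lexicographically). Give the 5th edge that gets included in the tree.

C-E

Sort edges by weight, then run Kruskal:
B—G (1): add — endpoints in different components.
E—G (1): add — endpoints in different components.
E—F (2): add — endpoints in different components.
B—F (3): skip — B and F already connected.
B—H (3): add — endpoints in different components.
B—E (8): skip — B and E already connected.
C—E (8): add — endpoints in different components.
B—C (10): skip — B and C already connected.
F—H (10): skip — F and H already connected.
G—H (11): skip — G and H already connected.
D—H (13): add — endpoints in different components.
The 5th edge added is C—E.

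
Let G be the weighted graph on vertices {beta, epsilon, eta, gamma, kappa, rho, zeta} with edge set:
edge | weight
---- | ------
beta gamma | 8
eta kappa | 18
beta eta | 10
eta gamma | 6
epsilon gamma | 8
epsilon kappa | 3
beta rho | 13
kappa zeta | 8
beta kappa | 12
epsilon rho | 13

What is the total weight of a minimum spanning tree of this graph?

Grow the tree from eta using Prim:
Step 1: cheapest edge leaving the tree is eta gamma (6); add gamma.
Step 2: cheapest edge leaving the tree is beta gamma (8); add beta.
Step 3: cheapest edge leaving the tree is epsilon gamma (8); add epsilon.
Step 4: cheapest edge leaving the tree is epsilon kappa (3); add kappa.
Step 5: cheapest edge leaving the tree is kappa zeta (8); add zeta.
Step 6: cheapest edge leaving the tree is beta rho (13); add rho.
MST edges: eta gamma, beta gamma, epsilon gamma, epsilon kappa, kappa zeta, beta rho; total weight 6+8+8+3+8+13 = 46.

46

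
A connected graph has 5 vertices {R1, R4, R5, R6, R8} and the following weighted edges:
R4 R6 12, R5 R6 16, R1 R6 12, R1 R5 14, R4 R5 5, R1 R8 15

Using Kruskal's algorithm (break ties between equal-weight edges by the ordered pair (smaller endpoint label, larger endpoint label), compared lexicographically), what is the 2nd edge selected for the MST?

R1-R6

Kruskal's algorithm — process edges by increasing weight (ties by edge label):
R4 R5 (5): add — endpoints in different components.
R1 R6 (12): add — endpoints in different components.
R4 R6 (12): add — endpoints in different components.
R1 R5 (14): skip — R1 and R5 already connected.
R1 R8 (15): add — endpoints in different components.
The 2nd edge added is R1 R6.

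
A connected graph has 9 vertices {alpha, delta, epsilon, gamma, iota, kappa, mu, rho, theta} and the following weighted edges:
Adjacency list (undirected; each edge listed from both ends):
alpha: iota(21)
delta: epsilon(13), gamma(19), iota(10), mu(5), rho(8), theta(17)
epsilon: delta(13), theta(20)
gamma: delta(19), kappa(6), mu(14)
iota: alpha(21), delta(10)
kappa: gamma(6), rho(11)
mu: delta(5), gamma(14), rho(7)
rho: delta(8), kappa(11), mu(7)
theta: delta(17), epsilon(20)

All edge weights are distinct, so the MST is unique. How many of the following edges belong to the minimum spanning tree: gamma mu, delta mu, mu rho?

2

Sort edges by weight, then run Kruskal:
delta mu (5): add — endpoints in different components.
gamma kappa (6): add — endpoints in different components.
mu rho (7): add — endpoints in different components.
delta rho (8): skip — rho and delta already connected.
delta iota (10): add — endpoints in different components.
kappa rho (11): add — endpoints in different components.
delta epsilon (13): add — endpoints in different components.
gamma mu (14): skip — mu and gamma already connected.
delta theta (17): add — endpoints in different components.
delta gamma (19): skip — delta and gamma already connected.
epsilon theta (20): skip — epsilon and theta already connected.
alpha iota (21): add — endpoints in different components.
MST edge set: {delta mu, gamma kappa, mu rho, delta iota, kappa rho, delta epsilon, delta theta, alpha iota}.
Of the listed edges, {delta mu, mu rho} are in the MST → 2.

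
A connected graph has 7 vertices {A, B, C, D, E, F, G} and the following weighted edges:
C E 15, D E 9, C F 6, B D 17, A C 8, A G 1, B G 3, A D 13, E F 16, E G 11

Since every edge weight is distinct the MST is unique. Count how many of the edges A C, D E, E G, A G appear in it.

Sort edges by weight, then run Kruskal:
A G (1): add — endpoints in different components.
B G (3): add — endpoints in different components.
C F (6): add — endpoints in different components.
A C (8): add — endpoints in different components.
D E (9): add — endpoints in different components.
E G (11): add — endpoints in different components.
MST edge set: {A G, B G, C F, A C, D E, E G}.
Of the listed edges, {A C, D E, E G, A G} are in the MST → 4.

4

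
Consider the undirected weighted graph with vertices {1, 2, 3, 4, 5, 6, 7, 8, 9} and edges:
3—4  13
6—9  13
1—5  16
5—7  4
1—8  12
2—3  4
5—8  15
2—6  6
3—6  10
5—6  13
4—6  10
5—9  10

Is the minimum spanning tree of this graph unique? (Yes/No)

No

Kruskal's algorithm — process edges by increasing weight (ties by edge label):
2—3 (4): add — endpoints in different components.
5—7 (4): add — endpoints in different components.
2—6 (6): add — endpoints in different components.
3—6 (10): skip — 3 and 6 already connected.
4—6 (10): add — endpoints in different components.
5—9 (10): add — endpoints in different components.
1—8 (12): add — endpoints in different components.
3—4 (13): skip — 3 and 4 already connected.
5—6 (13): add — endpoints in different components.
6—9 (13): skip — 6 and 9 already connected.
5—8 (15): add — endpoints in different components.
Non-tree edge 6—9 has weight 13, equal to the heaviest edge on its tree cycle — swapping gives another MST of the same weight. Not unique.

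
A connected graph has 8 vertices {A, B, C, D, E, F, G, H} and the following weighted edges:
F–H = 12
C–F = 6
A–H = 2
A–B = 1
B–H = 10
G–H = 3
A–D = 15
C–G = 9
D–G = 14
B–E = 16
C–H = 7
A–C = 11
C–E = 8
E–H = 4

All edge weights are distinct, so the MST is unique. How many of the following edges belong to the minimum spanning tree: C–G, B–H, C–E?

Kruskal's algorithm — process edges by increasing weight (ties by edge label):
A–B (1): add — endpoints in different components.
A–H (2): add — endpoints in different components.
G–H (3): add — endpoints in different components.
E–H (4): add — endpoints in different components.
C–F (6): add — endpoints in different components.
C–H (7): add — endpoints in different components.
C–E (8): skip — C and E already connected.
C–G (9): skip — C and G already connected.
B–H (10): skip — B and H already connected.
A–C (11): skip — A and C already connected.
F–H (12): skip — F and H already connected.
D–G (14): add — endpoints in different components.
MST edge set: {A–B, A–H, G–H, E–H, C–F, C–H, D–G}.
Of the listed edges, {} are in the MST → 0.

0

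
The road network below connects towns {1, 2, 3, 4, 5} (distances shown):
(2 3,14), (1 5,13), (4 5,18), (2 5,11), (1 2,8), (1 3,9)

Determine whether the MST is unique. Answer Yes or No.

Sort edges by weight, then run Kruskal:
1 2 (8): add. Components now {1,2} {3} {4} {5}
1 3 (9): add. Components now {1,2,3} {4} {5}
2 5 (11): add. Components now {1,2,3,5} {4}
1 5 (13): skip — 1 and 5 already connected.
2 3 (14): skip — 2 and 3 already connected.
4 5 (18): add. Components now {1,2,3,4,5}
Every non-tree edge has weight strictly greater than the heaviest edge on the tree path between its endpoints, so the MST is unique.

Yes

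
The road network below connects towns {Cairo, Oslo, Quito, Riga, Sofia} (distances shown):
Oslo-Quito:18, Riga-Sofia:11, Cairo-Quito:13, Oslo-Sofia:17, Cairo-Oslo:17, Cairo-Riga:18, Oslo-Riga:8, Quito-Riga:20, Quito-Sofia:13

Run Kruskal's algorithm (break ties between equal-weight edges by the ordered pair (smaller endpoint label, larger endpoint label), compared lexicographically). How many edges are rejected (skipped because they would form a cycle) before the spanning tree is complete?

0

Kruskal's algorithm — process edges by increasing weight (ties by edge label):
Oslo-Riga (8): add. Components now {Cairo} {Sofia} {Oslo,Riga} {Quito}
Riga-Sofia (11): add. Components now {Cairo} {Oslo,Riga,Sofia} {Quito}
Cairo-Quito (13): add. Components now {Cairo,Quito} {Oslo,Riga,Sofia}
Quito-Sofia (13): add. Components now {Cairo,Oslo,Quito,Riga,Sofia}
Edges rejected before the tree was complete: 0.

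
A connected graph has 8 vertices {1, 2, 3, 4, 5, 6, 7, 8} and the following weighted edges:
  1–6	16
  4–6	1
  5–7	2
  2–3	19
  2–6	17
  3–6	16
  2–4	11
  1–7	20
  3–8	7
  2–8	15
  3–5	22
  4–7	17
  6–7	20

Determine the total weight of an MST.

69

Sort edges by weight, then run Kruskal:
4–6 (1): add — endpoints in different components.
5–7 (2): add — endpoints in different components.
3–8 (7): add — endpoints in different components.
2–4 (11): add — endpoints in different components.
2–8 (15): add — endpoints in different components.
1–6 (16): add — endpoints in different components.
3–6 (16): skip — 3 and 6 already connected.
2–6 (17): skip — 2 and 6 already connected.
4–7 (17): add — endpoints in different components.
MST edges: 4–6, 5–7, 3–8, 2–4, 2–8, 1–6, 4–7; total weight 1+2+7+11+15+16+17 = 69.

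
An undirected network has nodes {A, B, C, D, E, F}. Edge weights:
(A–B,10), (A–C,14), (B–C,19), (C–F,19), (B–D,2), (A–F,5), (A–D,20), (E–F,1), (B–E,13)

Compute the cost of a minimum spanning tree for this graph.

32

Prim's algorithm from D:
Step 1: cheapest edge leaving the tree is B–D (2); add B.
Step 2: cheapest edge leaving the tree is A–B (10); add A.
Step 3: cheapest edge leaving the tree is A–F (5); add F.
Step 4: cheapest edge leaving the tree is E–F (1); add E.
Step 5: cheapest edge leaving the tree is A–C (14); add C.
MST edges: B–D, A–B, A–F, E–F, A–C; total weight 2+10+5+1+14 = 32.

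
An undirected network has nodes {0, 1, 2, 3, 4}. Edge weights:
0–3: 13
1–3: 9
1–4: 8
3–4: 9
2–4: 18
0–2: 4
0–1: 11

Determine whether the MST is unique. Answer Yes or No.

No

Sort edges by weight, then run Kruskal:
0–2 (4): add — endpoints in different components.
1–4 (8): add — endpoints in different components.
1–3 (9): add — endpoints in different components.
3–4 (9): skip — 3 and 4 already connected.
0–1 (11): add — endpoints in different components.
Non-tree edge 3–4 has weight 9, equal to the heaviest edge on its tree cycle — swapping gives another MST of the same weight. Not unique.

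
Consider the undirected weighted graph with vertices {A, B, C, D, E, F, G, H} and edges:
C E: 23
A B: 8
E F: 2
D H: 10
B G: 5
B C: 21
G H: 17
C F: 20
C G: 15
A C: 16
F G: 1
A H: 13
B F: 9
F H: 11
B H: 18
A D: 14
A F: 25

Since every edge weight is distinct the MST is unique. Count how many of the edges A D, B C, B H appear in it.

Kruskal's algorithm — process edges by increasing weight (ties by edge label):
F G (1): add — endpoints in different components.
E F (2): add — endpoints in different components.
B G (5): add — endpoints in different components.
A B (8): add — endpoints in different components.
B F (9): skip — B and F already connected.
D H (10): add — endpoints in different components.
F H (11): add — endpoints in different components.
A H (13): skip — A and H already connected.
A D (14): skip — A and D already connected.
C G (15): add — endpoints in different components.
MST edge set: {F G, E F, B G, A B, D H, F H, C G}.
Of the listed edges, {} are in the MST → 0.

0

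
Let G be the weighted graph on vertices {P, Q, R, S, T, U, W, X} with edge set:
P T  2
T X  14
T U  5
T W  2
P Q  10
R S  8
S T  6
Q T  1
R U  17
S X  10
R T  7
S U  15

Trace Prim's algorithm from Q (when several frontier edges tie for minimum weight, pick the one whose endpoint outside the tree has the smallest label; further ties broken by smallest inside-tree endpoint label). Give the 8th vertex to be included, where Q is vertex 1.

X

Prim, starting at Q.
Step 1: frontier [Q T 1, P Q 10] → take Q T (1); add T.
Step 2: frontier [P Q 10, P T 2, T W 2, T U 5, S T 6, R T 7, T X 14] → take P T (2); add P.
Step 3: frontier [T W 2, T U 5, S T 6, R T 7, T X 14] → take T W (2); add W.
Step 4: frontier [T U 5, S T 6, R T 7, T X 14] → take T U (5); add U.
Step 5: frontier [S T 6, R T 7, T X 14, S U 15, R U 17] → take S T (6); add S.
Step 6: frontier [R S 8, S X 10, R T 7, T X 14, R U 17] → take R T (7); add R.
Step 7: frontier [S X 10, T X 14] → take S X (10); add X.
Vertex order: Q, T, P, W, U, S, R, X. The 8th vertex is X.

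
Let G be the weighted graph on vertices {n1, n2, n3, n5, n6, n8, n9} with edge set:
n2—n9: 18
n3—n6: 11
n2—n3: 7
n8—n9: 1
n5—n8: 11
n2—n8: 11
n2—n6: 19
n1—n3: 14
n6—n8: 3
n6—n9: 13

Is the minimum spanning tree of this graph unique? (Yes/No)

Sort edges by weight, then run Kruskal:
n8—n9 (1): add — endpoints in different components.
n6—n8 (3): add — endpoints in different components.
n2—n3 (7): add — endpoints in different components.
n2—n8 (11): add — endpoints in different components.
n3—n6 (11): skip — n3 and n6 already connected.
n5—n8 (11): add — endpoints in different components.
n6—n9 (13): skip — n9 and n6 already connected.
n1—n3 (14): add — endpoints in different components.
Non-tree edge n3—n6 has weight 11, equal to the heaviest edge on its tree cycle — swapping gives another MST of the same weight. Not unique.

No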